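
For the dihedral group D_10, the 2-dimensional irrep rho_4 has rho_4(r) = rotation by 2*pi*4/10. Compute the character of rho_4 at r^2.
chi_{rho_4}(r^2) = 2*cos(2*pi*4*2/10) = -1/2 + sqrt(5)/2

Working: rho_4(r^2) is rotation by angle 2*pi*4*2/10, whose trace is 2*cos(2*pi*4*2/10) = -1/2 + sqrt(5)/2.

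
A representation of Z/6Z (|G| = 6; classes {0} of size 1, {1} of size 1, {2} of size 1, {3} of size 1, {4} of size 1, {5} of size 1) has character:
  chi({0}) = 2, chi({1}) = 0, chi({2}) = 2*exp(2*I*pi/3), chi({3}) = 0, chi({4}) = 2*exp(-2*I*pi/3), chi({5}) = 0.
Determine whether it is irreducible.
Not irreducible (reducible): <chi, chi> = 2 > 1.

Derivation: <chi, chi> = (1/|G|) sum_C |C| * |chi(C)|^2 = (1/6)[1*|2|^2 + 1*|0|^2 + 1*|2*exp(2*I*pi/3)|^2 + 1*|0|^2 + 1*|2*exp(-2*I*pi/3)|^2 + 1*|0|^2]
  = (1/6)[(4) + (0) + (4) + (0) + (4) + (0)] = 12/6 = 2.
(Exp terms are combined using exp(i*s)*conj(exp(i*t)) = exp(i*(s-t)), and sums of them are collapsed using the identity that for every m > 1 the m distinct m-th roots of unity sum to 0, e.g. 1 + exp(2*I*pi/3) + exp(-2*I*pi/3) = 0.)
A character is irreducible iff <chi, chi> = 1, so this representation is reducible.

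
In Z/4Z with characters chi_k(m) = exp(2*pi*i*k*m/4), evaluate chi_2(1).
chi_2(1) = zeta_4^2 = -1

Details: chi_2(1) = zeta_4^(2*1) = zeta_4^2. Since zeta_4^4 = 1, this equals zeta_4^2 = exp(2*pi*i*2/4) = -1.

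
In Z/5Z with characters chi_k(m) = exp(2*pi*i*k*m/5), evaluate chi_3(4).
chi_3(4) = zeta_5^12 = exp(4*I*pi/5)

Explanation: chi_3(4) = zeta_5^(3*4) = zeta_5^12. Since zeta_5^5 = 1, this equals zeta_5^2 = exp(2*pi*i*2/5) = exp(4*I*pi/5).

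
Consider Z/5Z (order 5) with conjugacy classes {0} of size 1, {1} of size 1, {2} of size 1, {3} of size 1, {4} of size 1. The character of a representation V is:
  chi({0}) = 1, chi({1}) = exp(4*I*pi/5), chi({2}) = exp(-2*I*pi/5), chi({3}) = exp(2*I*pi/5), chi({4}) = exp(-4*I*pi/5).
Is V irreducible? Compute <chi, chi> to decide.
Irreducible: <chi, chi> = 1.

Working: <chi, chi> = (1/|G|) sum_C |C| * |chi(C)|^2 = (1/5)[1*|1|^2 + 1*|exp(4*I*pi/5)|^2 + 1*|exp(-2*I*pi/5)|^2 + 1*|exp(2*I*pi/5)|^2 + 1*|exp(-4*I*pi/5)|^2]
  = (1/5)[(1) + (1) + (1) + (1) + (1)] = 5/5 = 1.
(Exp terms are combined using exp(i*s)*conj(exp(i*t)) = exp(i*(s-t)), and sums of them are collapsed using the identity that for every m > 1 the m distinct m-th roots of unity sum to 0, e.g. 1 + exp(2*I*pi/3) + exp(-2*I*pi/3) = 0.)
A character is irreducible iff <chi, chi> = 1, so this representation is irreducible.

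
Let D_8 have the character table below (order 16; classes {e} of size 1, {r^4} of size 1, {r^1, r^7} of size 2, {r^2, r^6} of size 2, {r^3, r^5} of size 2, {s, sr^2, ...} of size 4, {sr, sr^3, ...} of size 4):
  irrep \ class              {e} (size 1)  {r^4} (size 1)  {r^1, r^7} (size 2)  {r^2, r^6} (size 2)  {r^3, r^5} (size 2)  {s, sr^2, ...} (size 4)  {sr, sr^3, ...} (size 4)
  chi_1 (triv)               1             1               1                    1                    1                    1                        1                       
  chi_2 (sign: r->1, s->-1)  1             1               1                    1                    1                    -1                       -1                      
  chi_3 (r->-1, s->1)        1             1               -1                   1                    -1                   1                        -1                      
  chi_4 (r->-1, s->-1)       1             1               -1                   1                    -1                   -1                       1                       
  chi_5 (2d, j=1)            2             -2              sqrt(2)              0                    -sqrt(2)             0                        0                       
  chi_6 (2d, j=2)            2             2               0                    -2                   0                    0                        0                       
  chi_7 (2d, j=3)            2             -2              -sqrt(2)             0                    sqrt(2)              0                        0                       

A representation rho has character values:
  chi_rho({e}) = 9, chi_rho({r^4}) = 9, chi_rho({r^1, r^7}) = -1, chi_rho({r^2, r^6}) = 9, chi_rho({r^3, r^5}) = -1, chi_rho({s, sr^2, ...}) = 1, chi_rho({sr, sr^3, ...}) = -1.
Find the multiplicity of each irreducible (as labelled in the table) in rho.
Multiplicities: chi_1: 2, chi_2: 2, chi_3: 3, chi_4: 2, chi_5: 0, chi_6: 0, chi_7: 0.

Working: Use <chi_rho, chi> = (1/|G|) sum_C |C| * chi_rho(C) * conj(chi(C)) with |G| = 16 for each irreducible chi in the table:
  <chi_rho, chi_1> = (1/16)[1*(9)*conj(1) + 1*(9)*conj(1) + 2*(-1)*conj(1) + 2*(9)*conj(1) + 2*(-1)*conj(1) + 4*(1)*conj(1) + 4*(-1)*conj(1)]
      = (1/16)[(9) + (9) + (-2) + (18) + (-2) + (4) + (-4)] = 32/16 = 2
  <chi_rho, chi_2> = (1/16)[1*(9)*conj(1) + 1*(9)*conj(1) + 2*(-1)*conj(1) + 2*(9)*conj(1) + 2*(-1)*conj(1) + 4*(1)*conj(-1) + 4*(-1)*conj(-1)]
      = (1/16)[(9) + (9) + (-2) + (18) + (-2) + (-4) + (4)] = 32/16 = 2
  <chi_rho, chi_3> = (1/16)[1*(9)*conj(1) + 1*(9)*conj(1) + 2*(-1)*conj(-1) + 2*(9)*conj(1) + 2*(-1)*conj(-1) + 4*(1)*conj(1) + 4*(-1)*conj(-1)]
      = (1/16)[(9) + (9) + (2) + (18) + (2) + (4) + (4)] = 48/16 = 3
  <chi_rho, chi_4> = (1/16)[1*(9)*conj(1) + 1*(9)*conj(1) + 2*(-1)*conj(-1) + 2*(9)*conj(1) + 2*(-1)*conj(-1) + 4*(1)*conj(-1) + 4*(-1)*conj(1)]
      = (1/16)[(9) + (9) + (2) + (18) + (2) + (-4) + (-4)] = 32/16 = 2
  <chi_rho, chi_5> = (1/16)[1*(9)*conj(2) + 1*(9)*conj(-2) + 2*(-1)*conj(sqrt(2)) + 2*(9)*conj(0) + 2*(-1)*conj(-sqrt(2)) + 4*(1)*conj(0) + 4*(-1)*conj(0)]
      = (1/16)[(18) + (-18) + (-2*sqrt(2)) + (0) + (2*sqrt(2)) + (0) + (0)] = 0/16 = 0
  <chi_rho, chi_6> = (1/16)[1*(9)*conj(2) + 1*(9)*conj(2) + 2*(-1)*conj(0) + 2*(9)*conj(-2) + 2*(-1)*conj(0) + 4*(1)*conj(0) + 4*(-1)*conj(0)]
      = (1/16)[(18) + (18) + (0) + (-36) + (0) + (0) + (0)] = 0/16 = 0
  <chi_rho, chi_7> = (1/16)[1*(9)*conj(2) + 1*(9)*conj(-2) + 2*(-1)*conj(-sqrt(2)) + 2*(9)*conj(0) + 2*(-1)*conj(sqrt(2)) + 4*(1)*conj(0) + 4*(-1)*conj(0)]
      = (1/16)[(18) + (-18) + (2*sqrt(2)) + (0) + (-2*sqrt(2)) + (0) + (0)] = 0/16 = 0
Dimension check: dim(rho) = sum (mult * dim) = 2*1 + 2*1 + 3*1 + 2*1 + 0*2 + 0*2 + 0*2 = 9 = chi_rho(e) = 9.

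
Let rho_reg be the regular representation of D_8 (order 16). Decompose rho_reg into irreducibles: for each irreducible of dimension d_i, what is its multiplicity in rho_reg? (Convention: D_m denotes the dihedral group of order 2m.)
Each irreducible V_i of dimension d_i appears with multiplicity d_i, i.e. rho_reg = (direct sum over all irreducibles V_i) d_i V_i. The irreducible dimensions for D_8 are 1, 1, 1, 1, 2, 2, 2: 4 irreducibles of dimension 1, each with multiplicity 1; 3 irreducibles of dimension 2, each with multiplicity 2. Total dimension 4*1*1 + 3*2*2 = 16 = |G|.

Why: General theorem: in the regular representation of a finite group G, each irreducible appears with multiplicity equal to its dimension. Check: dim(rho_reg) = sum d_i^2 = 1 + 1 + 1 + 1 + 4 + 4 + 4 = 16 = |G|.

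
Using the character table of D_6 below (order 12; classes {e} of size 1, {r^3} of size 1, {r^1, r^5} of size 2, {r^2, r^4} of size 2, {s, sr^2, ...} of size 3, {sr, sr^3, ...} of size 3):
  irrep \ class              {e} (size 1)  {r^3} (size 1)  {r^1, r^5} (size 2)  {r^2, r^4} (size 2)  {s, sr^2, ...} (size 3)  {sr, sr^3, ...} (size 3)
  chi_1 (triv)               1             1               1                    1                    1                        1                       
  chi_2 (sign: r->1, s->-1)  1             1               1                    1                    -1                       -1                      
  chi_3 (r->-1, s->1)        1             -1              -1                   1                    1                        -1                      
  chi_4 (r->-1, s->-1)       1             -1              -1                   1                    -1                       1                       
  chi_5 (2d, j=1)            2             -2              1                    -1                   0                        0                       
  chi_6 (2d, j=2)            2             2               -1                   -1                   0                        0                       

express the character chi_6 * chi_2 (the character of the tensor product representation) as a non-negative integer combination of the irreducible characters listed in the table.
chi_6 tensor chi_2 = chi_6 (all other irreducibles have multiplicity 0).

Details: The character of a tensor product is the pointwise product (chi_6 * chi_2)(C) = chi_6(C) * chi_2(C):
  {e}: (2)*(1), {r^3}: (2)*(1), {r^1, r^5}: (-1)*(1), {r^2, r^4}: (-1)*(1), {s, sr^2, ...}: (0)*(-1), {sr, sr^3, ...}: (0)*(-1)
so (chi_6 * chi_2) takes values
  {e} -> 2, {r^3} -> 2, {r^1, r^5} -> -1, {r^2, r^4} -> -1, {s, sr^2, ...} -> 0, {sr, sr^3, ...} -> 0.
Now take the inner product of this character with each irreducible chi from the table, <chi_6*chi_2, chi> = (1/12) sum_C |C| (chi_6*chi_2)(C) conj(chi(C)):
  <chi_6*chi_2, chi_1> = (1/12)[1*(2)*conj(1) + 1*(2)*conj(1) + 2*(-1)*conj(1) + 2*(-1)*conj(1) + 3*(0)*conj(1) + 3*(0)*conj(1)]
      = (1/12)[(2) + (2) + (-2) + (-2) + (0) + (0)] = 0/12 = 0
  <chi_6*chi_2, chi_2> = (1/12)[1*(2)*conj(1) + 1*(2)*conj(1) + 2*(-1)*conj(1) + 2*(-1)*conj(1) + 3*(0)*conj(-1) + 3*(0)*conj(-1)]
      = (1/12)[(2) + (2) + (-2) + (-2) + (0) + (0)] = 0/12 = 0
  <chi_6*chi_2, chi_3> = (1/12)[1*(2)*conj(1) + 1*(2)*conj(-1) + 2*(-1)*conj(-1) + 2*(-1)*conj(1) + 3*(0)*conj(1) + 3*(0)*conj(-1)]
      = (1/12)[(2) + (-2) + (2) + (-2) + (0) + (0)] = 0/12 = 0
  <chi_6*chi_2, chi_4> = (1/12)[1*(2)*conj(1) + 1*(2)*conj(-1) + 2*(-1)*conj(-1) + 2*(-1)*conj(1) + 3*(0)*conj(-1) + 3*(0)*conj(1)]
      = (1/12)[(2) + (-2) + (2) + (-2) + (0) + (0)] = 0/12 = 0
  <chi_6*chi_2, chi_5> = (1/12)[1*(2)*conj(2) + 1*(2)*conj(-2) + 2*(-1)*conj(1) + 2*(-1)*conj(-1) + 3*(0)*conj(0) + 3*(0)*conj(0)]
      = (1/12)[(4) + (-4) + (-2) + (2) + (0) + (0)] = 0/12 = 0
  <chi_6*chi_2, chi_6> = (1/12)[1*(2)*conj(2) + 1*(2)*conj(2) + 2*(-1)*conj(-1) + 2*(-1)*conj(-1) + 3*(0)*conj(0) + 3*(0)*conj(0)]
      = (1/12)[(4) + (4) + (2) + (2) + (0) + (0)] = 12/12 = 1
Hence the multiplicities are chi_6: 1. Dimension check: dim(chi_6)*dim(chi_2) = 2*1 = 2 and sum (mult * dim) = 1*2 = 2.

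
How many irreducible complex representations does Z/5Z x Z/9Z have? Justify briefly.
45

Details: The number of irreducible complex representations of a finite group equals its number of conjugacy classes. Z/5Z x Z/9Z is abelian of order 45, so every element is its own conjugacy class: 45 classes, so Z/5Z x Z/9Z (order 45) has exactly 45 irreducible complex representations.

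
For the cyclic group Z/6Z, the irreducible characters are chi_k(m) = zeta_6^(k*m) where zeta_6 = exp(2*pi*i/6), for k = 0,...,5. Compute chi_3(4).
chi_3(4) = zeta_6^12 = 1

Explanation: chi_3(4) = zeta_6^(3*4) = zeta_6^12. Since zeta_6^6 = 1, this equals zeta_6^0 = exp(2*pi*i*0/6) = 1.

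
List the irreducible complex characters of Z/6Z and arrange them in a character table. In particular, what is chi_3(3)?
Character table of Z/6Z (irreps indexed chi_0,...,chi_5 with chi_k(m) = zeta_6^(k*m), zeta_6 = exp(2*pi*i/6)):
  irrep \ class  {0} (size 1)  {1} (size 1)    {2} (size 1)    {3} (size 1)  {4} (size 1)    {5} (size 1)  
  chi_0          1             1               1               1             1               1             
  chi_1          1             exp(I*pi/3)     exp(2*I*pi/3)   -1            exp(-2*I*pi/3)  exp(-I*pi/3)  
  chi_2          1             exp(2*I*pi/3)   exp(-2*I*pi/3)  1             exp(2*I*pi/3)   exp(-2*I*pi/3)
  chi_3          1             -1              1               -1            1               -1            
  chi_4          1             exp(-2*I*pi/3)  exp(2*I*pi/3)   1             exp(-2*I*pi/3)  exp(2*I*pi/3) 
  chi_5          1             exp(-I*pi/3)    exp(-2*I*pi/3)  -1            exp(2*I*pi/3)   exp(I*pi/3)   

Spot check: chi_3(3) = zeta_6^(3*3) = zeta_6^9 = -1.

Argument: Z/6Z is abelian, so all 6 irreducible complex representations are 1-dimensional. They are given by chi_k(m) = zeta_6^(k*m) for k = 0,...,5. Row orthogonality: sum_m chi_k(m) conj(chi_l(m)) = 6 * [k = l].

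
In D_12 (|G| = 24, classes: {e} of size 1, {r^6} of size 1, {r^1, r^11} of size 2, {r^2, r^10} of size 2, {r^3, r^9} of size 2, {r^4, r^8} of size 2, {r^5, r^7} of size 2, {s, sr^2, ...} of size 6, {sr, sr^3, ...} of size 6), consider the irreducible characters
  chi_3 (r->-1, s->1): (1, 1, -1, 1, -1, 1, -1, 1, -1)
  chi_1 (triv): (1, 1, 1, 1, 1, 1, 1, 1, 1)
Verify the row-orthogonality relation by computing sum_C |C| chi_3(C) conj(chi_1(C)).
Sum = 0; so <chi_3, chi_1> = 0 (distinct irreducibles are orthogonal).

Solution. Compute term by term over conjugacy classes (|C| * chi_3(C) * conj(chi_1(C))):
  1*(1)*conj(1) + 1*(1)*conj(1) + 2*(-1)*conj(1) + 2*(1)*conj(1) + 2*(-1)*conj(1) + 2*(1)*conj(1) + 2*(-1)*conj(1) + 6*(1)*conj(1) + 6*(-1)*conj(1)
  = (1) + (1) + (-2) + (2) + (-2) + (2) + (-2) + (6) + (-6)
  = 0.
Dividing by |G| = 24 gives 0/24 = 0, matching the row-orthogonality relation <chi_3, chi_1> = [chi_3 = chi_1].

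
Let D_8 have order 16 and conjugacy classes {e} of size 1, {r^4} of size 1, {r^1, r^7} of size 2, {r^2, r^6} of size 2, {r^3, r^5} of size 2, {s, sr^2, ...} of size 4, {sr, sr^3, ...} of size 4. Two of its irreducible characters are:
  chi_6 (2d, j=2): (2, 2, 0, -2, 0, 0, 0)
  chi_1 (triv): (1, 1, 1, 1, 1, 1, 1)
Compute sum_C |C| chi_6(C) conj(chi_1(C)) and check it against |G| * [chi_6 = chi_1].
Sum = 0; so <chi_6, chi_1> = 0 (distinct irreducibles are orthogonal).

Explanation: Compute term by term over conjugacy classes (|C| * chi_6(C) * conj(chi_1(C))):
  1*(2)*conj(1) + 1*(2)*conj(1) + 2*(0)*conj(1) + 2*(-2)*conj(1) + 2*(0)*conj(1) + 4*(0)*conj(1) + 4*(0)*conj(1)
  = (2) + (2) + (0) + (-4) + (0) + (0) + (0)
  = 0.
Dividing by |G| = 16 gives 0/16 = 0, matching the row-orthogonality relation <chi_6, chi_1> = [chi_6 = chi_1].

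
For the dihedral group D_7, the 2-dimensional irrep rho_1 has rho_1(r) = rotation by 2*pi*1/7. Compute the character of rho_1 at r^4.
chi_{rho_1}(r^4) = 2*cos(2*pi*1*4/7) = -2*cos(pi/7)

Reasoning: rho_1(r^4) is rotation by angle 2*pi*1*4/7, whose trace is 2*cos(2*pi*1*4/7) = -2*cos(pi/7).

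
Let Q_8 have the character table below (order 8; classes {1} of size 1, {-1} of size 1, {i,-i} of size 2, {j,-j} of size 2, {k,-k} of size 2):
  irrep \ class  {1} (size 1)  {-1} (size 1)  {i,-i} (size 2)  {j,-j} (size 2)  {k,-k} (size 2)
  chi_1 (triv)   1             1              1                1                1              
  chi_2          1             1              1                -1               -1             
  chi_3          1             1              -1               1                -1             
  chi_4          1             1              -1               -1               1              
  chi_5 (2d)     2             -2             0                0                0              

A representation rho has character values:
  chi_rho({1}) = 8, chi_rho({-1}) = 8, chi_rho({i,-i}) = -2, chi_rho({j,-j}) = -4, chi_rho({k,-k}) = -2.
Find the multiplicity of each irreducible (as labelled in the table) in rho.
Multiplicities: chi_1: 0, chi_2: 3, chi_3: 2, chi_4: 3, chi_5: 0.

Proof sketch: Use <chi_rho, chi> = (1/|G|) sum_C |C| * chi_rho(C) * conj(chi(C)) with |G| = 8 for each irreducible chi in the table:
  <chi_rho, chi_1> = (1/8)[1*(8)*conj(1) + 1*(8)*conj(1) + 2*(-2)*conj(1) + 2*(-4)*conj(1) + 2*(-2)*conj(1)]
      = (1/8)[(8) + (8) + (-4) + (-8) + (-4)] = 0/8 = 0
  <chi_rho, chi_2> = (1/8)[1*(8)*conj(1) + 1*(8)*conj(1) + 2*(-2)*conj(1) + 2*(-4)*conj(-1) + 2*(-2)*conj(-1)]
      = (1/8)[(8) + (8) + (-4) + (8) + (4)] = 24/8 = 3
  <chi_rho, chi_3> = (1/8)[1*(8)*conj(1) + 1*(8)*conj(1) + 2*(-2)*conj(-1) + 2*(-4)*conj(1) + 2*(-2)*conj(-1)]
      = (1/8)[(8) + (8) + (4) + (-8) + (4)] = 16/8 = 2
  <chi_rho, chi_4> = (1/8)[1*(8)*conj(1) + 1*(8)*conj(1) + 2*(-2)*conj(-1) + 2*(-4)*conj(-1) + 2*(-2)*conj(1)]
      = (1/8)[(8) + (8) + (4) + (8) + (-4)] = 24/8 = 3
  <chi_rho, chi_5> = (1/8)[1*(8)*conj(2) + 1*(8)*conj(-2) + 2*(-2)*conj(0) + 2*(-4)*conj(0) + 2*(-2)*conj(0)]
      = (1/8)[(16) + (-16) + (0) + (0) + (0)] = 0/8 = 0
Dimension check: dim(rho) = sum (mult * dim) = 0*1 + 3*1 + 2*1 + 3*1 + 0*2 = 8 = chi_rho(e) = 8.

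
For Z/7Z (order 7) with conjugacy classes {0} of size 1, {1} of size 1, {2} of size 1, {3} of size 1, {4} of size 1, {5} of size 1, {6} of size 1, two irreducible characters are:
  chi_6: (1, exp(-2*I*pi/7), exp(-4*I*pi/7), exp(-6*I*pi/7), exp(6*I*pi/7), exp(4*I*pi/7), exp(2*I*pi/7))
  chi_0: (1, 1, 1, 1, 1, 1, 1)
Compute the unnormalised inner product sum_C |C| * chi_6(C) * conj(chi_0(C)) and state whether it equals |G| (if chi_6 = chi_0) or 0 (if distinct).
Sum = 0; so <chi_6, chi_0> = 0 (distinct irreducibles are orthogonal).

Compute term by term over conjugacy classes (|C| * chi_6(C) * conj(chi_0(C))):
  1*(1)*conj(1) + 1*(exp(-2*I*pi/7))*conj(1) + 1*(exp(-4*I*pi/7))*conj(1) + 1*(exp(-6*I*pi/7))*conj(1) + 1*(exp(6*I*pi/7))*conj(1) + 1*(exp(4*I*pi/7))*conj(1) + 1*(exp(2*I*pi/7))*conj(1)
  = (1) + (exp(-2*I*pi/7)) + (exp(-4*I*pi/7)) + (exp(-6*I*pi/7)) + (exp(6*I*pi/7)) + (exp(4*I*pi/7)) + (exp(2*I*pi/7))
  = 0.
(Exp terms are combined using exp(i*s)*conj(exp(i*t)) = exp(i*(s-t)), and sums of them are collapsed using the identity that for every m > 1 the m distinct m-th roots of unity sum to 0, e.g. 1 + exp(2*I*pi/3) + exp(-2*I*pi/3) = 0.)
Dividing by |G| = 7 gives 0/7 = 0, matching the row-orthogonality relation <chi_6, chi_0> = [chi_6 = chi_0].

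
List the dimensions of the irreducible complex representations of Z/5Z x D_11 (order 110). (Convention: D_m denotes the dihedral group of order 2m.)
Dimensions: 1, 1, 1, 1, 1, 1, 1, 1, 1, 1, 2, 2, 2, 2, 2, 2, 2, 2, 2, 2, 2, 2, 2, 2, 2, 2, 2, 2, 2, 2, 2, 2, 2, 2, 2

Why: There are 35 irreducibles (= number of conjugacy classes). Their dimensions d_i satisfy sum d_i^2 = |G| = 110: 1 + 1 + 1 + 1 + 1 + 1 + 1 + 1 + 1 + 1 + 4 + 4 + 4 + 4 + 4 + 4 + 4 + 4 + 4 + 4 + 4 + 4 + 4 + 4 + 4 + 4 + 4 + 4 + 4 + 4 + 4 + 4 + 4 + 4 + 4 = 110. (For the product with Z/5Z: each of the 5 1-dim characters of Z/5Z tensors with each irrep of D_11, giving 5 copies of each D_11-dimension.)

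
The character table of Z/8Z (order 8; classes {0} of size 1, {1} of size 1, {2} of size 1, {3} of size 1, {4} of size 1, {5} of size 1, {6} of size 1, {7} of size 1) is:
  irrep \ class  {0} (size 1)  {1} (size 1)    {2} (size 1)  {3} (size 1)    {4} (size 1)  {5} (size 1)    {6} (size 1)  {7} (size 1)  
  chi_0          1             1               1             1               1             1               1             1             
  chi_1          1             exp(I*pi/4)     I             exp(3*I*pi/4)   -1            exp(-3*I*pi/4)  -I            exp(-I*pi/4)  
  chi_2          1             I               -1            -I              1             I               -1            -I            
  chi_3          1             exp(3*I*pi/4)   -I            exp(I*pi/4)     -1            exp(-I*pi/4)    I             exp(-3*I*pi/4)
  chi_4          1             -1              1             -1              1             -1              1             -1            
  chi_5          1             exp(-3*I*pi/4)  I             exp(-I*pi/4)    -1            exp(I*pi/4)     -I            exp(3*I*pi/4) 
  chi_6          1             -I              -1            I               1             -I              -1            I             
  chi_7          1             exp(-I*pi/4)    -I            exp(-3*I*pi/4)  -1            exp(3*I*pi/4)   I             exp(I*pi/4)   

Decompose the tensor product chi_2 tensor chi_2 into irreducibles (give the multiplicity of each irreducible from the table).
chi_2 tensor chi_2 = chi_4 (all other irreducibles have multiplicity 0).

Proof sketch: The character of a tensor product is the pointwise product (chi_2 * chi_2)(C) = chi_2(C) * chi_2(C):
  {0}: (1)*(1), {1}: (I)*(I), {2}: (-1)*(-1), {3}: (-I)*(-I), {4}: (1)*(1), {5}: (I)*(I), {6}: (-1)*(-1), {7}: (-I)*(-I)
so (chi_2 * chi_2) takes values
  {0} -> 1, {1} -> -1, {2} -> 1, {3} -> -1, {4} -> 1, {5} -> -1, {6} -> 1, {7} -> -1.
Now take the inner product of this character with each irreducible chi from the table, <chi_2*chi_2, chi> = (1/8) sum_C |C| (chi_2*chi_2)(C) conj(chi(C)):
  <chi_2*chi_2, chi_0> = (1/8)[1*(1)*conj(1) + 1*(-1)*conj(1) + 1*(1)*conj(1) + 1*(-1)*conj(1) + 1*(1)*conj(1) + 1*(-1)*conj(1) + 1*(1)*conj(1) + 1*(-1)*conj(1)]
      = (1/8)[(1) + (-1) + (1) + (-1) + (1) + (-1) + (1) + (-1)] = 0/8 = 0
  <chi_2*chi_2, chi_1> = (1/8)[1*(1)*conj(1) + 1*(-1)*conj(exp(I*pi/4)) + 1*(1)*conj(I) + 1*(-1)*conj(exp(3*I*pi/4)) + 1*(1)*conj(-1) + 1*(-1)*conj(exp(-3*I*pi/4)) + 1*(1)*conj(-I) + 1*(-1)*conj(exp(-I*pi/4))]
      = (1/8)[(1) + (-exp(-I*pi/4)) + (-I) + (-exp(-3*I*pi/4)) + (-1) + (-exp(3*I*pi/4)) + (I) + (-exp(I*pi/4))] = 0/8 = 0
  <chi_2*chi_2, chi_2> = (1/8)[1*(1)*conj(1) + 1*(-1)*conj(I) + 1*(1)*conj(-1) + 1*(-1)*conj(-I) + 1*(1)*conj(1) + 1*(-1)*conj(I) + 1*(1)*conj(-1) + 1*(-1)*conj(-I)]
      = (1/8)[(1) + (I) + (-1) + (-I) + (1) + (I) + (-1) + (-I)] = 0/8 = 0
  <chi_2*chi_2, chi_3> = (1/8)[1*(1)*conj(1) + 1*(-1)*conj(exp(3*I*pi/4)) + 1*(1)*conj(-I) + 1*(-1)*conj(exp(I*pi/4)) + 1*(1)*conj(-1) + 1*(-1)*conj(exp(-I*pi/4)) + 1*(1)*conj(I) + 1*(-1)*conj(exp(-3*I*pi/4))]
      = (1/8)[(1) + (-exp(-3*I*pi/4)) + (I) + (-exp(-I*pi/4)) + (-1) + (-exp(I*pi/4)) + (-I) + (-exp(3*I*pi/4))] = 0/8 = 0
  <chi_2*chi_2, chi_4> = (1/8)[1*(1)*conj(1) + 1*(-1)*conj(-1) + 1*(1)*conj(1) + 1*(-1)*conj(-1) + 1*(1)*conj(1) + 1*(-1)*conj(-1) + 1*(1)*conj(1) + 1*(-1)*conj(-1)]
      = (1/8)[(1) + (1) + (1) + (1) + (1) + (1) + (1) + (1)] = 8/8 = 1
  <chi_2*chi_2, chi_5> = (1/8)[1*(1)*conj(1) + 1*(-1)*conj(exp(-3*I*pi/4)) + 1*(1)*conj(I) + 1*(-1)*conj(exp(-I*pi/4)) + 1*(1)*conj(-1) + 1*(-1)*conj(exp(I*pi/4)) + 1*(1)*conj(-I) + 1*(-1)*conj(exp(3*I*pi/4))]
      = (1/8)[(1) + (-exp(3*I*pi/4)) + (-I) + (-exp(I*pi/4)) + (-1) + (-exp(-I*pi/4)) + (I) + (-exp(-3*I*pi/4))] = 0/8 = 0
  <chi_2*chi_2, chi_6> = (1/8)[1*(1)*conj(1) + 1*(-1)*conj(-I) + 1*(1)*conj(-1) + 1*(-1)*conj(I) + 1*(1)*conj(1) + 1*(-1)*conj(-I) + 1*(1)*conj(-1) + 1*(-1)*conj(I)]
      = (1/8)[(1) + (-I) + (-1) + (I) + (1) + (-I) + (-1) + (I)] = 0/8 = 0
  <chi_2*chi_2, chi_7> = (1/8)[1*(1)*conj(1) + 1*(-1)*conj(exp(-I*pi/4)) + 1*(1)*conj(-I) + 1*(-1)*conj(exp(-3*I*pi/4)) + 1*(1)*conj(-1) + 1*(-1)*conj(exp(3*I*pi/4)) + 1*(1)*conj(I) + 1*(-1)*conj(exp(I*pi/4))]
      = (1/8)[(1) + (-exp(I*pi/4)) + (I) + (-exp(3*I*pi/4)) + (-1) + (-exp(-3*I*pi/4)) + (-I) + (-exp(-I*pi/4))] = 0/8 = 0
(Exp terms are combined using exp(i*s)*conj(exp(i*t)) = exp(i*(s-t)), and sums of them are collapsed using the identity that for every m > 1 the m distinct m-th roots of unity sum to 0, e.g. 1 + exp(2*I*pi/3) + exp(-2*I*pi/3) = 0.)
Hence the multiplicities are chi_4: 1. Dimension check: dim(chi_2)*dim(chi_2) = 1*1 = 1 and sum (mult * dim) = 1*1 = 1.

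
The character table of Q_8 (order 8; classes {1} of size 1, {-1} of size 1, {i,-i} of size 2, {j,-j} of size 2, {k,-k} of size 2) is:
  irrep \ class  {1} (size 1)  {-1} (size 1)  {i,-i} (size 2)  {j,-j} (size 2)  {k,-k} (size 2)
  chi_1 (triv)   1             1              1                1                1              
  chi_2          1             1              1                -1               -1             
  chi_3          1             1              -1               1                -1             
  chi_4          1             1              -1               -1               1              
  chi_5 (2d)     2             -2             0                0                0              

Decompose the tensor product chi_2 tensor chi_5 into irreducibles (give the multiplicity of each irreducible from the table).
chi_2 tensor chi_5 = chi_5 (all other irreducibles have multiplicity 0).

Solution. The character of a tensor product is the pointwise product (chi_2 * chi_5)(C) = chi_2(C) * chi_5(C):
  {1}: (1)*(2), {-1}: (1)*(-2), {i,-i}: (1)*(0), {j,-j}: (-1)*(0), {k,-k}: (-1)*(0)
so (chi_2 * chi_5) takes values
  {1} -> 2, {-1} -> -2, {i,-i} -> 0, {j,-j} -> 0, {k,-k} -> 0.
Now take the inner product of this character with each irreducible chi from the table, <chi_2*chi_5, chi> = (1/8) sum_C |C| (chi_2*chi_5)(C) conj(chi(C)):
  <chi_2*chi_5, chi_1> = (1/8)[1*(2)*conj(1) + 1*(-2)*conj(1) + 2*(0)*conj(1) + 2*(0)*conj(1) + 2*(0)*conj(1)]
      = (1/8)[(2) + (-2) + (0) + (0) + (0)] = 0/8 = 0
  <chi_2*chi_5, chi_2> = (1/8)[1*(2)*conj(1) + 1*(-2)*conj(1) + 2*(0)*conj(1) + 2*(0)*conj(-1) + 2*(0)*conj(-1)]
      = (1/8)[(2) + (-2) + (0) + (0) + (0)] = 0/8 = 0
  <chi_2*chi_5, chi_3> = (1/8)[1*(2)*conj(1) + 1*(-2)*conj(1) + 2*(0)*conj(-1) + 2*(0)*conj(1) + 2*(0)*conj(-1)]
      = (1/8)[(2) + (-2) + (0) + (0) + (0)] = 0/8 = 0
  <chi_2*chi_5, chi_4> = (1/8)[1*(2)*conj(1) + 1*(-2)*conj(1) + 2*(0)*conj(-1) + 2*(0)*conj(-1) + 2*(0)*conj(1)]
      = (1/8)[(2) + (-2) + (0) + (0) + (0)] = 0/8 = 0
  <chi_2*chi_5, chi_5> = (1/8)[1*(2)*conj(2) + 1*(-2)*conj(-2) + 2*(0)*conj(0) + 2*(0)*conj(0) + 2*(0)*conj(0)]
      = (1/8)[(4) + (4) + (0) + (0) + (0)] = 8/8 = 1
Hence the multiplicities are chi_5: 1. Dimension check: dim(chi_2)*dim(chi_5) = 1*2 = 2 and sum (mult * dim) = 1*2 = 2.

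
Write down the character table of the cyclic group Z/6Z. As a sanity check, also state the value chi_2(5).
Character table of Z/6Z (irreps indexed chi_0,...,chi_5 with chi_k(m) = zeta_6^(k*m), zeta_6 = exp(2*pi*i/6)):
  irrep \ class  {0} (size 1)  {1} (size 1)    {2} (size 1)    {3} (size 1)  {4} (size 1)    {5} (size 1)  
  chi_0          1             1               1               1             1               1             
  chi_1          1             exp(I*pi/3)     exp(2*I*pi/3)   -1            exp(-2*I*pi/3)  exp(-I*pi/3)  
  chi_2          1             exp(2*I*pi/3)   exp(-2*I*pi/3)  1             exp(2*I*pi/3)   exp(-2*I*pi/3)
  chi_3          1             -1              1               -1            1               -1            
  chi_4          1             exp(-2*I*pi/3)  exp(2*I*pi/3)   1             exp(-2*I*pi/3)  exp(2*I*pi/3) 
  chi_5          1             exp(-I*pi/3)    exp(-2*I*pi/3)  -1            exp(2*I*pi/3)   exp(I*pi/3)   

Spot check: chi_2(5) = zeta_6^(2*5) = zeta_6^10 = exp(-2*I*pi/3).

Solution. Z/6Z is abelian, so all 6 irreducible complex representations are 1-dimensional. They are given by chi_k(m) = zeta_6^(k*m) for k = 0,...,5. Row orthogonality: sum_m chi_k(m) conj(chi_l(m)) = 6 * [k = l].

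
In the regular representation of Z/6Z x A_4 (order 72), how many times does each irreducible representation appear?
Each irreducible V_i of dimension d_i appears with multiplicity d_i, i.e. rho_reg = (direct sum over all irreducibles V_i) d_i V_i. The irreducible dimensions for Z/6Z x A_4 are 1, 1, 1, 1, 1, 1, 1, 1, 1, 1, 1, 1, 1, 1, 1, 1, 1, 1, 3, 3, 3, 3, 3, 3: 18 irreducibles of dimension 1, each with multiplicity 1; 6 irreducibles of dimension 3, each with multiplicity 3. Total dimension 18*1*1 + 6*3*3 = 72 = |G|.

Why: General theorem: in the regular representation of a finite group G, each irreducible appears with multiplicity equal to its dimension. Check: dim(rho_reg) = sum d_i^2 = 1 + 1 + 1 + 1 + 1 + 1 + 1 + 1 + 1 + 1 + 1 + 1 + 1 + 1 + 1 + 1 + 1 + 1 + 9 + 9 + 9 + 9 + 9 + 9 = 72 = |G|.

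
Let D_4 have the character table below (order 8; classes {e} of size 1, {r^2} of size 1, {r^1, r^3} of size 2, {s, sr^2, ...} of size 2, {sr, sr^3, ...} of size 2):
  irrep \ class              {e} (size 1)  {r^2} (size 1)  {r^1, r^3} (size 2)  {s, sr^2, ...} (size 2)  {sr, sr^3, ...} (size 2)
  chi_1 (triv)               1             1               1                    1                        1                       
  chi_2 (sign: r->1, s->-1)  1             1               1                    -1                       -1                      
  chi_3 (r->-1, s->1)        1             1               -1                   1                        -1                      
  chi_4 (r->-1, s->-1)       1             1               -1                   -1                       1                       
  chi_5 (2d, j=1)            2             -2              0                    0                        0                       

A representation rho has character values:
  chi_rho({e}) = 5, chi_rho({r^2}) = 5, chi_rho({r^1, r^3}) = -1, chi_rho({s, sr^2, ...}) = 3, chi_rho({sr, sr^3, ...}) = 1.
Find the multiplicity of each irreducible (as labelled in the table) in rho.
Multiplicities: chi_1: 2, chi_2: 0, chi_3: 2, chi_4: 1, chi_5: 0.

Use <chi_rho, chi> = (1/|G|) sum_C |C| * chi_rho(C) * conj(chi(C)) with |G| = 8 for each irreducible chi in the table:
  <chi_rho, chi_1> = (1/8)[1*(5)*conj(1) + 1*(5)*conj(1) + 2*(-1)*conj(1) + 2*(3)*conj(1) + 2*(1)*conj(1)]
      = (1/8)[(5) + (5) + (-2) + (6) + (2)] = 16/8 = 2
  <chi_rho, chi_2> = (1/8)[1*(5)*conj(1) + 1*(5)*conj(1) + 2*(-1)*conj(1) + 2*(3)*conj(-1) + 2*(1)*conj(-1)]
      = (1/8)[(5) + (5) + (-2) + (-6) + (-2)] = 0/8 = 0
  <chi_rho, chi_3> = (1/8)[1*(5)*conj(1) + 1*(5)*conj(1) + 2*(-1)*conj(-1) + 2*(3)*conj(1) + 2*(1)*conj(-1)]
      = (1/8)[(5) + (5) + (2) + (6) + (-2)] = 16/8 = 2
  <chi_rho, chi_4> = (1/8)[1*(5)*conj(1) + 1*(5)*conj(1) + 2*(-1)*conj(-1) + 2*(3)*conj(-1) + 2*(1)*conj(1)]
      = (1/8)[(5) + (5) + (2) + (-6) + (2)] = 8/8 = 1
  <chi_rho, chi_5> = (1/8)[1*(5)*conj(2) + 1*(5)*conj(-2) + 2*(-1)*conj(0) + 2*(3)*conj(0) + 2*(1)*conj(0)]
      = (1/8)[(10) + (-10) + (0) + (0) + (0)] = 0/8 = 0
Dimension check: dim(rho) = sum (mult * dim) = 2*1 + 0*1 + 2*1 + 1*1 + 0*2 = 5 = chi_rho(e) = 5.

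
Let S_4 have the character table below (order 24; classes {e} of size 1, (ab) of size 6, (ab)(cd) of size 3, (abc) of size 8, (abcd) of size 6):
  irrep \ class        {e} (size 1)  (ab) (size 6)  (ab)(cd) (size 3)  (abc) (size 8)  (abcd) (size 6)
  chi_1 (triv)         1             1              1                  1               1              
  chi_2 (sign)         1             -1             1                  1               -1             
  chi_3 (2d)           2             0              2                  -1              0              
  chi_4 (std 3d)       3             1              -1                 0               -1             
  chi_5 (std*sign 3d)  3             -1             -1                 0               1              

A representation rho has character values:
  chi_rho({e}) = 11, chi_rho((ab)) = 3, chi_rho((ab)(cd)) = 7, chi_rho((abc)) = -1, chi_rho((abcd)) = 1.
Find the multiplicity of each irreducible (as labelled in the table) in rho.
Multiplicities: chi_1: 2, chi_2: 0, chi_3: 3, chi_4: 1, chi_5: 0.

Argument: Use <chi_rho, chi> = (1/|G|) sum_C |C| * chi_rho(C) * conj(chi(C)) with |G| = 24 for each irreducible chi in the table:
  <chi_rho, chi_1> = (1/24)[1*(11)*conj(1) + 6*(3)*conj(1) + 3*(7)*conj(1) + 8*(-1)*conj(1) + 6*(1)*conj(1)]
      = (1/24)[(11) + (18) + (21) + (-8) + (6)] = 48/24 = 2
  <chi_rho, chi_2> = (1/24)[1*(11)*conj(1) + 6*(3)*conj(-1) + 3*(7)*conj(1) + 8*(-1)*conj(1) + 6*(1)*conj(-1)]
      = (1/24)[(11) + (-18) + (21) + (-8) + (-6)] = 0/24 = 0
  <chi_rho, chi_3> = (1/24)[1*(11)*conj(2) + 6*(3)*conj(0) + 3*(7)*conj(2) + 8*(-1)*conj(-1) + 6*(1)*conj(0)]
      = (1/24)[(22) + (0) + (42) + (8) + (0)] = 72/24 = 3
  <chi_rho, chi_4> = (1/24)[1*(11)*conj(3) + 6*(3)*conj(1) + 3*(7)*conj(-1) + 8*(-1)*conj(0) + 6*(1)*conj(-1)]
      = (1/24)[(33) + (18) + (-21) + (0) + (-6)] = 24/24 = 1
  <chi_rho, chi_5> = (1/24)[1*(11)*conj(3) + 6*(3)*conj(-1) + 3*(7)*conj(-1) + 8*(-1)*conj(0) + 6*(1)*conj(1)]
      = (1/24)[(33) + (-18) + (-21) + (0) + (6)] = 0/24 = 0
Dimension check: dim(rho) = sum (mult * dim) = 2*1 + 0*1 + 3*2 + 1*3 + 0*3 = 11 = chi_rho(e) = 11.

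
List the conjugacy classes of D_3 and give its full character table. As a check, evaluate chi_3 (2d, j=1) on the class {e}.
Conjugacy classes: {e} of size 1, {r^1, r^2} of size 2, {s, sr, ..., sr^2} of size 3.
Character table:
  irrep \ class              {e} (size 1)  {r^1, r^2} (size 2)  {s, sr, ..., sr^2} (size 3)
  chi_1 (triv)               1             1                    1                          
  chi_2 (sign: r->1, s->-1)  1             1                    -1                         
  chi_3 (2d, j=1)            2             -1                   0                          

Spot check: chi_3 (2d, j=1) on {e} = 2.

Why: D_3 has order 2*3 = 6 with 3 conjugacy classes, hence 3 irreducibles. Sum of squared dims 1 + 1 + 4 = 6 = |G|. Linear characters come from the abelianisation; the 2-dimensional irreps have character r^k -> 2*cos(2*pi*j*k/3), reflections -> 0.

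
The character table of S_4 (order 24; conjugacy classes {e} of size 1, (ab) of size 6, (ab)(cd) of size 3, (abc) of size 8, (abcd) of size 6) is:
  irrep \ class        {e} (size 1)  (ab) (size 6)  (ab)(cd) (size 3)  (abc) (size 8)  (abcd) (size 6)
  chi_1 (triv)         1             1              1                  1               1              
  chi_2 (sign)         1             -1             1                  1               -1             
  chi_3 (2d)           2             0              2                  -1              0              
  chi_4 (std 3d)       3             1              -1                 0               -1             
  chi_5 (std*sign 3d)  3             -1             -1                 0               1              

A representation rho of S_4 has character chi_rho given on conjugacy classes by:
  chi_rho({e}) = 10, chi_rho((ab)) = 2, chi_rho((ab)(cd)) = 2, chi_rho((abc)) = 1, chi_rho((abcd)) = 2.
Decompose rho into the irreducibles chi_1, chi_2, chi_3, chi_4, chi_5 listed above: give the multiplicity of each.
Multiplicities: chi_1: 2, chi_2: 0, chi_3: 1, chi_4: 1, chi_5: 1.

Details: Use <chi_rho, chi> = (1/|G|) sum_C |C| * chi_rho(C) * conj(chi(C)) with |G| = 24 for each irreducible chi in the table:
  <chi_rho, chi_1> = (1/24)[1*(10)*conj(1) + 6*(2)*conj(1) + 3*(2)*conj(1) + 8*(1)*conj(1) + 6*(2)*conj(1)]
      = (1/24)[(10) + (12) + (6) + (8) + (12)] = 48/24 = 2
  <chi_rho, chi_2> = (1/24)[1*(10)*conj(1) + 6*(2)*conj(-1) + 3*(2)*conj(1) + 8*(1)*conj(1) + 6*(2)*conj(-1)]
      = (1/24)[(10) + (-12) + (6) + (8) + (-12)] = 0/24 = 0
  <chi_rho, chi_3> = (1/24)[1*(10)*conj(2) + 6*(2)*conj(0) + 3*(2)*conj(2) + 8*(1)*conj(-1) + 6*(2)*conj(0)]
      = (1/24)[(20) + (0) + (12) + (-8) + (0)] = 24/24 = 1
  <chi_rho, chi_4> = (1/24)[1*(10)*conj(3) + 6*(2)*conj(1) + 3*(2)*conj(-1) + 8*(1)*conj(0) + 6*(2)*conj(-1)]
      = (1/24)[(30) + (12) + (-6) + (0) + (-12)] = 24/24 = 1
  <chi_rho, chi_5> = (1/24)[1*(10)*conj(3) + 6*(2)*conj(-1) + 3*(2)*conj(-1) + 8*(1)*conj(0) + 6*(2)*conj(1)]
      = (1/24)[(30) + (-12) + (-6) + (0) + (12)] = 24/24 = 1
Dimension check: dim(rho) = sum (mult * dim) = 2*1 + 0*1 + 1*2 + 1*3 + 1*3 = 10 = chi_rho(e) = 10.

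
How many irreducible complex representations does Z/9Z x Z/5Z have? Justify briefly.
45

Details: The number of irreducible complex representations of a finite group equals its number of conjugacy classes. Z/9Z x Z/5Z is abelian of order 45, so every element is its own conjugacy class: 45 classes, so Z/9Z x Z/5Z (order 45) has exactly 45 irreducible complex representations.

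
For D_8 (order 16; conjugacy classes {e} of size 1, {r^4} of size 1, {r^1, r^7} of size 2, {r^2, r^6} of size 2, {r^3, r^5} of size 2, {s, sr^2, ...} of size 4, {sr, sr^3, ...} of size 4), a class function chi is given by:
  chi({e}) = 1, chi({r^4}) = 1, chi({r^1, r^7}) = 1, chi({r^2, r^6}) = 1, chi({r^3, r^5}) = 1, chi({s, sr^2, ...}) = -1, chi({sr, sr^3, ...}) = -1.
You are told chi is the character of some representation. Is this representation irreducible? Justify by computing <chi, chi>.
Irreducible: <chi, chi> = 1.

Solution. <chi, chi> = (1/|G|) sum_C |C| * |chi(C)|^2 = (1/16)[1*|1|^2 + 1*|1|^2 + 2*|1|^2 + 2*|1|^2 + 2*|1|^2 + 4*|-1|^2 + 4*|-1|^2]
  = (1/16)[(1) + (1) + (2) + (2) + (2) + (4) + (4)] = 16/16 = 1.
A character is irreducible iff <chi, chi> = 1, so this representation is irreducible.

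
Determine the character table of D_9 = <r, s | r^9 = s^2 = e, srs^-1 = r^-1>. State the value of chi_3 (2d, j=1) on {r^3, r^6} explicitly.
Conjugacy classes: {e} of size 1, {r^1, r^8} of size 2, {r^2, r^7} of size 2, {r^3, r^6} of size 2, {r^4, r^5} of size 2, {s, sr, ..., sr^8} of size 9.
Character table:
  irrep \ class              {e} (size 1)  {r^1, r^8} (size 2)  {r^2, r^7} (size 2)  {r^3, r^6} (size 2)  {r^4, r^5} (size 2)  {s, sr, ..., sr^8} (size 9)
  chi_1 (triv)               1             1                    1                    1                    1                    1                          
  chi_2 (sign: r->1, s->-1)  1             1                    1                    1                    1                    -1                         
  chi_3 (2d, j=1)            2             2*cos(2*pi/9)        2*cos(4*pi/9)        -1                   -2*cos(pi/9)         0                          
  chi_4 (2d, j=2)            2             2*cos(4*pi/9)        -2*cos(pi/9)         -1                   2*cos(2*pi/9)        0                          
  chi_5 (2d, j=3)            2             -1                   -1                   2                    -1                   0                          
  chi_6 (2d, j=4)            2             -2*cos(pi/9)         2*cos(2*pi/9)        -1                   2*cos(4*pi/9)        0                          

Spot check: chi_3 (2d, j=1) on {r^3, r^6} = -1.

Reasoning: D_9 has order 2*9 = 18 with 6 conjugacy classes, hence 6 irreducibles. Sum of squared dims 1 + 1 + 4 + 4 + 4 + 4 = 18 = |G|. Linear characters come from the abelianisation; the 2-dimensional irreps have character r^k -> 2*cos(2*pi*j*k/9), reflections -> 0.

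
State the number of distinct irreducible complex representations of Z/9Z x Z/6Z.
54

Details: The number of irreducible complex representations of a finite group equals its number of conjugacy classes. Z/9Z x Z/6Z is abelian of order 54, so every element is its own conjugacy class: 54 classes, so Z/9Z x Z/6Z (order 54) has exactly 54 irreducible complex representations.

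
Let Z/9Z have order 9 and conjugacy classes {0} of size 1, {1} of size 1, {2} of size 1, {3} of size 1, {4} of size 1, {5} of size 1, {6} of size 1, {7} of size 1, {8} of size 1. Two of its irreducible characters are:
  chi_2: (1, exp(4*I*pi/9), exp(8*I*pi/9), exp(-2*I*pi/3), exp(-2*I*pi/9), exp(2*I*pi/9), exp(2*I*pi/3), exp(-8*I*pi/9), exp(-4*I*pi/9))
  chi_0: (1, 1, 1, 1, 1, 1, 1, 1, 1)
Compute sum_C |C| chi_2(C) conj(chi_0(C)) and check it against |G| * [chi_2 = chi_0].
Sum = 0; so <chi_2, chi_0> = 0 (distinct irreducibles are orthogonal).

Working: Compute term by term over conjugacy classes (|C| * chi_2(C) * conj(chi_0(C))):
  1*(1)*conj(1) + 1*(exp(4*I*pi/9))*conj(1) + 1*(exp(8*I*pi/9))*conj(1) + 1*(exp(-2*I*pi/3))*conj(1) + 1*(exp(-2*I*pi/9))*conj(1) + 1*(exp(2*I*pi/9))*conj(1) + 1*(exp(2*I*pi/3))*conj(1) + 1*(exp(-8*I*pi/9))*conj(1) + 1*(exp(-4*I*pi/9))*conj(1)
  = (1) + (exp(4*I*pi/9)) + (exp(8*I*pi/9)) + (exp(-2*I*pi/3)) + (exp(-2*I*pi/9)) + (exp(2*I*pi/9)) + (exp(2*I*pi/3)) + (exp(-8*I*pi/9)) + (exp(-4*I*pi/9))
  = 0.
(Exp terms are combined using exp(i*s)*conj(exp(i*t)) = exp(i*(s-t)), and sums of them are collapsed using the identity that for every m > 1 the m distinct m-th roots of unity sum to 0, e.g. 1 + exp(2*I*pi/3) + exp(-2*I*pi/3) = 0.)
Dividing by |G| = 9 gives 0/9 = 0, matching the row-orthogonality relation <chi_2, chi_0> = [chi_2 = chi_0].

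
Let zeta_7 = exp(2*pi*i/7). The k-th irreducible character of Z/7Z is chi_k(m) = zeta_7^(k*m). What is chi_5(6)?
chi_5(6) = zeta_7^30 = exp(4*I*pi/7)

Derivation: chi_5(6) = zeta_7^(5*6) = zeta_7^30. Since zeta_7^7 = 1, this equals zeta_7^2 = exp(2*pi*i*2/7) = exp(4*I*pi/7).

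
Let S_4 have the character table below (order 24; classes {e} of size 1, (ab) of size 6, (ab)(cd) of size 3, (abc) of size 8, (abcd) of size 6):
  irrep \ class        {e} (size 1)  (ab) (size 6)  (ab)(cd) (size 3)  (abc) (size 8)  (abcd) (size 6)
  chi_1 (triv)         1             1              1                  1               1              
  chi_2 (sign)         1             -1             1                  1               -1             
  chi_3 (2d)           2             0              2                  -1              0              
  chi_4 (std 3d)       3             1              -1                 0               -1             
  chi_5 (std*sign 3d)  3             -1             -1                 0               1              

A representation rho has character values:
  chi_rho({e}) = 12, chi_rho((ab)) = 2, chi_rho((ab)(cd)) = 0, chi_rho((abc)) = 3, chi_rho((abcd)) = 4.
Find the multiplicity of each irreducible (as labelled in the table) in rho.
Multiplicities: chi_1: 3, chi_2: 0, chi_3: 0, chi_4: 1, chi_5: 2.

Justification: Use <chi_rho, chi> = (1/|G|) sum_C |C| * chi_rho(C) * conj(chi(C)) with |G| = 24 for each irreducible chi in the table:
  <chi_rho, chi_1> = (1/24)[1*(12)*conj(1) + 6*(2)*conj(1) + 3*(0)*conj(1) + 8*(3)*conj(1) + 6*(4)*conj(1)]
      = (1/24)[(12) + (12) + (0) + (24) + (24)] = 72/24 = 3
  <chi_rho, chi_2> = (1/24)[1*(12)*conj(1) + 6*(2)*conj(-1) + 3*(0)*conj(1) + 8*(3)*conj(1) + 6*(4)*conj(-1)]
      = (1/24)[(12) + (-12) + (0) + (24) + (-24)] = 0/24 = 0
  <chi_rho, chi_3> = (1/24)[1*(12)*conj(2) + 6*(2)*conj(0) + 3*(0)*conj(2) + 8*(3)*conj(-1) + 6*(4)*conj(0)]
      = (1/24)[(24) + (0) + (0) + (-24) + (0)] = 0/24 = 0
  <chi_rho, chi_4> = (1/24)[1*(12)*conj(3) + 6*(2)*conj(1) + 3*(0)*conj(-1) + 8*(3)*conj(0) + 6*(4)*conj(-1)]
      = (1/24)[(36) + (12) + (0) + (0) + (-24)] = 24/24 = 1
  <chi_rho, chi_5> = (1/24)[1*(12)*conj(3) + 6*(2)*conj(-1) + 3*(0)*conj(-1) + 8*(3)*conj(0) + 6*(4)*conj(1)]
      = (1/24)[(36) + (-12) + (0) + (0) + (24)] = 48/24 = 2
Dimension check: dim(rho) = sum (mult * dim) = 3*1 + 0*1 + 0*2 + 1*3 + 2*3 = 12 = chi_rho(e) = 12.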